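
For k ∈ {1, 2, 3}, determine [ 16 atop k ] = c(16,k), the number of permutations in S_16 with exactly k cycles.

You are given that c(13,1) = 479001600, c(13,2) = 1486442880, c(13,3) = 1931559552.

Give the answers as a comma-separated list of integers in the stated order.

row 14: T[14][1]=13·479001600+0=6227020800  T[14][2]=13·1486442880+479001600=19802759040  T[14][3]=13·1931559552+1486442880=26596717056
row 15: T[15][1]=14·6227020800+0=87178291200  T[15][2]=14·19802759040+6227020800=283465647360  T[15][3]=14·26596717056+19802759040=392156797824
row 16: T[16][1]=15·87178291200+0=1307674368000  T[16][2]=15·283465647360+87178291200=4339163001600  T[16][3]=15·392156797824+283465647360=6165817614720
Read c(16,1) = 1307674368000, c(16,2) = 4339163001600, c(16,3) = 6165817614720.

1307674368000, 4339163001600, 6165817614720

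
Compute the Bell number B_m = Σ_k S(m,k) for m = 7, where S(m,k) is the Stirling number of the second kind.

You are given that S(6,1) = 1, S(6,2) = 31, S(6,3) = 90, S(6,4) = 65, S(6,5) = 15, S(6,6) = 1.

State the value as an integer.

877

r7: T_7,1=1×1+0=1; T_7,2=2×31+1=63; T_7,3=3×90+31=301; T_7,4=4×65+90=350; T_7,5=5×15+65=140; T_7,6=6×1+15=21; T_7,7=7×0+1=1
B_7 = ΣS(7,k) = 1+63+301+350+140+21+1 = 877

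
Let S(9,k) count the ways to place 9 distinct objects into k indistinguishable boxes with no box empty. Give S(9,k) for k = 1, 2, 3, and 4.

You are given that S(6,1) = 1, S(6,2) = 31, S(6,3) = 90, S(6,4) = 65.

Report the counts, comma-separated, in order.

row 7: T[7][1]=1·1+0=1  T[7][2]=2·31+1=63  T[7][3]=3·90+31=301  T[7][4]=4·65+90=350
row 8: T[8][1]=1·1+0=1  T[8][2]=2·63+1=127  T[8][3]=3·301+63=966  T[8][4]=4·350+301=1701
row 9: T[9][1]=1·1+0=1  T[9][2]=2·127+1=255  T[9][3]=3·966+127=3025  T[9][4]=4·1701+966=7770
Read S(9,1) = 1, S(9,2) = 255, S(9,3) = 3025, S(9,4) = 7770.

1, 255, 3025, 7770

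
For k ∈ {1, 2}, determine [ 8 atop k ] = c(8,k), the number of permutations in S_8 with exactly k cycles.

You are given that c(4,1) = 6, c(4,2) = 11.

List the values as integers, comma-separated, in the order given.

i=5: T(5,1)=0+4·6=24 | T(5,2)=6+4·11=50
i=6: T(6,1)=0+5·24=120 | T(6,2)=24+5·50=274
i=7: T(7,1)=0+6·120=720 | T(7,2)=120+6·274=1764
i=8: T(8,1)=0+7·720=5040 | T(8,2)=720+7·1764=13068
Read c(8,1) = 5040, c(8,2) = 13068.

5040, 13068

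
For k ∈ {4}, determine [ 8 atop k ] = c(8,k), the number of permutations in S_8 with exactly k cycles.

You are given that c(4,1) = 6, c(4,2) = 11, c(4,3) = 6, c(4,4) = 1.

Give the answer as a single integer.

6769

row 5: T[5][1]=4·6+0=24  T[5][2]=4·11+6=50  T[5][3]=4·6+11=35  T[5][4]=4·1+6=10
row 6: T[6][2]=5·50+24=274  T[6][3]=5·35+50=225  T[6][4]=5·10+35=85
row 7: T[7][3]=6·225+274=1624  T[7][4]=6·85+225=735
row 8: T[8][4]=7·735+1624=6769
Read c(8,4) = 6769.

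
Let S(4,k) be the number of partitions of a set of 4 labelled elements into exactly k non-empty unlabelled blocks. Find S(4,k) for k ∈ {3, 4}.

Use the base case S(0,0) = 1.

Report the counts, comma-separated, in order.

6, 1

@1  (1,1):0·1+1→1
@2  (2,1):1·1+0→1, (2,2):0·2+1→1
@3  (3,2):1·2+1→3, (3,3):0·3+1→1
@4  (4,3):1·3+3→6, (4,4):0·4+1→1
Read S(4,3) = 6, S(4,4) = 1.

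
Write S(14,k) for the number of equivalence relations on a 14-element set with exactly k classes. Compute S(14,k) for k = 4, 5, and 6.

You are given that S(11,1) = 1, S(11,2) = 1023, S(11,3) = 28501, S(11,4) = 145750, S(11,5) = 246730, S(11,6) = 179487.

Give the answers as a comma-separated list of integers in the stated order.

@12  (12,2):1023·2+1→2047, (12,3):28501·3+1023→86526, (12,4):145750·4+28501→611501, (12,5):246730·5+145750→1379400, (12,6):179487·6+246730→1323652
@13  (13,3):86526·3+2047→261625, (13,4):611501·4+86526→2532530, (13,5):1379400·5+611501→7508501, (13,6):1323652·6+1379400→9321312
@14  (14,4):2532530·4+261625→10391745, (14,5):7508501·5+2532530→40075035, (14,6):9321312·6+7508501→63436373
Read S(14,4) = 10391745, S(14,5) = 40075035, S(14,6) = 63436373.

10391745, 40075035, 63436373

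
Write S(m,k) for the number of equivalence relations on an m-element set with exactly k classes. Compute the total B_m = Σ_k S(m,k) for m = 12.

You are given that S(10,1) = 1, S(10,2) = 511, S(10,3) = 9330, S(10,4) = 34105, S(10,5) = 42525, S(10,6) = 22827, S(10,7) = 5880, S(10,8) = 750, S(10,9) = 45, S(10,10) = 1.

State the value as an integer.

@11  (11,1):1·1+0→1, (11,2):511·2+1→1023, (11,3):9330·3+511→28501, (11,4):34105·4+9330→145750, (11,5):42525·5+34105→246730, (11,6):22827·6+42525→179487, (11,7):5880·7+22827→63987, (11,8):750·8+5880→11880, (11,9):45·9+750→1155, (11,10):1·10+45→55, (11,11):0·11+1→1
@12  (12,1):1·1+0→1, (12,2):1023·2+1→2047, (12,3):28501·3+1023→86526, (12,4):145750·4+28501→611501, (12,5):246730·5+145750→1379400, (12,6):179487·6+246730→1323652, (12,7):63987·7+179487→627396, (12,8):11880·8+63987→159027, (12,9):1155·9+11880→22275, (12,10):55·10+1155→1705, (12,11):1·11+55→66, (12,12):0·12+1→1
B_12 = ΣS(12,k) = 1+2047+86526+611501+1379400+1323652+627396+159027+22275+1705+66+1 = 4213597

4213597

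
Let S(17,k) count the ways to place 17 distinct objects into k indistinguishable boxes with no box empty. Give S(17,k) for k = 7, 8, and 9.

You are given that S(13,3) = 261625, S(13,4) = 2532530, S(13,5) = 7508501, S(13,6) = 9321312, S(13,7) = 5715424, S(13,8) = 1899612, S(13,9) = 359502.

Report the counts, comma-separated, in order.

i=14: T(14,4)=261625+4·2532530=10391745 | T(14,5)=2532530+5·7508501=40075035 | T(14,6)=7508501+6·9321312=63436373 | T(14,7)=9321312+7·5715424=49329280 | T(14,8)=5715424+8·1899612=20912320 | T(14,9)=1899612+9·359502=5135130
i=15: T(15,5)=10391745+5·40075035=210766920 | T(15,6)=40075035+6·63436373=420693273 | T(15,7)=63436373+7·49329280=408741333 | T(15,8)=49329280+8·20912320=216627840 | T(15,9)=20912320+9·5135130=67128490
i=16: T(16,6)=210766920+6·420693273=2734926558 | T(16,7)=420693273+7·408741333=3281882604 | T(16,8)=408741333+8·216627840=2141764053 | T(16,9)=216627840+9·67128490=820784250
i=17: T(17,7)=2734926558+7·3281882604=25708104786 | T(17,8)=3281882604+8·2141764053=20415995028 | T(17,9)=2141764053+9·820784250=9528822303
Read S(17,7) = 25708104786, S(17,8) = 20415995028, S(17,9) = 9528822303.

25708104786, 20415995028, 9528822303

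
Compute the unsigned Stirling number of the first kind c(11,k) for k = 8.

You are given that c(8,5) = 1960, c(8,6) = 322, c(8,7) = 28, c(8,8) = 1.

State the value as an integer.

[9] T[9,6]:8*322+1960=4536 · T[9,7]:8*28+322=546 · T[9,8]:8*1+28=36
[10] T[10,7]:9*546+4536=9450 · T[10,8]:9*36+546=870
[11] T[11,8]:10*870+9450=18150
Read c(11,8) = 18150.

18150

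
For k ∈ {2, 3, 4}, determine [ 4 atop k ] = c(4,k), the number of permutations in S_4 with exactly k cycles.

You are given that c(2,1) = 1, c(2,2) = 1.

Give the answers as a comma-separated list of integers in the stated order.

11, 6, 1

i=3: T(3,1)=0+2·1=2 | T(3,2)=1+2·1=3 | T(3,3)=1+2·0=1
i=4: T(4,2)=2+3·3=11 | T(4,3)=3+3·1=6 | T(4,4)=1+3·0=1
Read c(4,2) = 11, c(4,3) = 6, c(4,4) = 1.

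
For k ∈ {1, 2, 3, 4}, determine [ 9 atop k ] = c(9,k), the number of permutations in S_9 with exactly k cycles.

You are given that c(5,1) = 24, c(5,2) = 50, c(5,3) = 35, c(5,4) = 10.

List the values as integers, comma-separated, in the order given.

40320, 109584, 118124, 67284

[6] T[6,1]:5*24+0=120 · T[6,2]:5*50+24=274 · T[6,3]:5*35+50=225 · T[6,4]:5*10+35=85
[7] T[7,1]:6*120+0=720 · T[7,2]:6*274+120=1764 · T[7,3]:6*225+274=1624 · T[7,4]:6*85+225=735
[8] T[8,1]:7*720+0=5040 · T[8,2]:7*1764+720=13068 · T[8,3]:7*1624+1764=13132 · T[8,4]:7*735+1624=6769
[9] T[9,1]:8*5040+0=40320 · T[9,2]:8*13068+5040=109584 · T[9,3]:8*13132+13068=118124 · T[9,4]:8*6769+13132=67284
Read c(9,1) = 40320, c(9,2) = 109584, c(9,3) = 118124, c(9,4) = 67284.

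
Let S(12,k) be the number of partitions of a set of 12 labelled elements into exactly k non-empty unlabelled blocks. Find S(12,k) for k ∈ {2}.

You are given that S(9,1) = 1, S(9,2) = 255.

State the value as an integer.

2047

r10: T_10,1=1×1+0=1; T_10,2=2×255+1=511
r11: T_11,1=1×1+0=1; T_11,2=2×511+1=1023
r12: T_12,2=2×1023+1=2047
Read S(12,2) = 2047.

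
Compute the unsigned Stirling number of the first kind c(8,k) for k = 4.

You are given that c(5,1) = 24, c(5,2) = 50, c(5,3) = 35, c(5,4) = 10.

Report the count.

6769

i=6: T(6,2)=24+5·50=274 | T(6,3)=50+5·35=225 | T(6,4)=35+5·10=85
i=7: T(7,3)=274+6·225=1624 | T(7,4)=225+6·85=735
i=8: T(8,4)=1624+7·735=6769
Read c(8,4) = 6769.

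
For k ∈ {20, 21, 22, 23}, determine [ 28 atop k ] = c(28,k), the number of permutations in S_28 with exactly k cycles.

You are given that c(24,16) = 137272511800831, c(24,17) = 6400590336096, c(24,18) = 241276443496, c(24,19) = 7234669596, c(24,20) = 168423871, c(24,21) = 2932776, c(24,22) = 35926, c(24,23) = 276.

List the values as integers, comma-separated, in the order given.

2280730371654735, 71603372991150, 1845173352165, 38343278610

r25: T_25,17=24×6400590336096+137272511800831=290886679867135; T_25,18=24×241276443496+6400590336096=12191224980000; T_25,19=24×7234669596+241276443496=414908513800; T_25,20=24×168423871+7234669596=11276842500; T_25,21=24×2932776+168423871=238810495; T_25,22=24×35926+2932776=3795000; T_25,23=24×276+35926=42550
r26: T_26,18=25×12191224980000+290886679867135=595667304367135; T_26,19=25×414908513800+12191224980000=22563937825000; T_26,20=25×11276842500+414908513800=696829576300; T_26,21=25×238810495+11276842500=17247104875; T_26,22=25×3795000+238810495=333685495; T_26,23=25×42550+3795000=4858750
r27: T_27,19=26×22563937825000+595667304367135=1182329687817135; T_27,20=26×696829576300+22563937825000=40681506808800; T_27,21=26×17247104875+696829576300=1145254303050; T_27,22=26×333685495+17247104875=25922927745; T_27,23=26×4858750+333685495=460012995
r28: T_28,20=27×40681506808800+1182329687817135=2280730371654735; T_28,21=27×1145254303050+40681506808800=71603372991150; T_28,22=27×25922927745+1145254303050=1845173352165; T_28,23=27×460012995+25922927745=38343278610
Read c(28,20) = 2280730371654735, c(28,21) = 71603372991150, c(28,22) = 1845173352165, c(28,23) = 38343278610.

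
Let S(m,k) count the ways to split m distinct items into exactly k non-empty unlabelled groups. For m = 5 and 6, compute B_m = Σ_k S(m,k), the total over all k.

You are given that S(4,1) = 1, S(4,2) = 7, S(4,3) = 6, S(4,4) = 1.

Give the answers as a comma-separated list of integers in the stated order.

52, 203

@5  (5,1):1·1+0→1, (5,2):7·2+1→15, (5,3):6·3+7→25, (5,4):1·4+6→10, (5,5):0·5+1→1
@6  (6,1):1·1+0→1, (6,2):15·2+1→31, (6,3):25·3+15→90, (6,4):10·4+25→65, (6,5):1·5+10→15, (6,6):0·6+1→1
B_5 = ΣS(5,k) = 1+15+25+10+1 = 52
B_6 = ΣS(6,k) = 1+31+90+65+15+1 = 203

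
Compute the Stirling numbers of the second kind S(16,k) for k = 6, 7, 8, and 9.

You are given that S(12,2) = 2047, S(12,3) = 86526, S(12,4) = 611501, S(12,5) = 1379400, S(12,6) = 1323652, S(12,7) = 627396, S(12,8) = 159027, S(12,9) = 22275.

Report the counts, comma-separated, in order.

2734926558, 3281882604, 2141764053, 820784250

@13  (13,3):86526·3+2047→261625, (13,4):611501·4+86526→2532530, (13,5):1379400·5+611501→7508501, (13,6):1323652·6+1379400→9321312, (13,7):627396·7+1323652→5715424, (13,8):159027·8+627396→1899612, (13,9):22275·9+159027→359502
@14  (14,4):2532530·4+261625→10391745, (14,5):7508501·5+2532530→40075035, (14,6):9321312·6+7508501→63436373, (14,7):5715424·7+9321312→49329280, (14,8):1899612·8+5715424→20912320, (14,9):359502·9+1899612→5135130
@15  (15,5):40075035·5+10391745→210766920, (15,6):63436373·6+40075035→420693273, (15,7):49329280·7+63436373→408741333, (15,8):20912320·8+49329280→216627840, (15,9):5135130·9+20912320→67128490
@16  (16,6):420693273·6+210766920→2734926558, (16,7):408741333·7+420693273→3281882604, (16,8):216627840·8+408741333→2141764053, (16,9):67128490·9+216627840→820784250
Read S(16,6) = 2734926558, S(16,7) = 3281882604, S(16,8) = 2141764053, S(16,9) = 820784250.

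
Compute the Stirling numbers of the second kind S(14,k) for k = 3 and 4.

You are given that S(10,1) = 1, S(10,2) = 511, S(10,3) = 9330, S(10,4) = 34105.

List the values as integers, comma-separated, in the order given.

@11  (11,1):1·1+0→1, (11,2):511·2+1→1023, (11,3):9330·3+511→28501, (11,4):34105·4+9330→145750
@12  (12,1):1·1+0→1, (12,2):1023·2+1→2047, (12,3):28501·3+1023→86526, (12,4):145750·4+28501→611501
@13  (13,2):2047·2+1→4095, (13,3):86526·3+2047→261625, (13,4):611501·4+86526→2532530
@14  (14,3):261625·3+4095→788970, (14,4):2532530·4+261625→10391745
Read S(14,3) = 788970, S(14,4) = 10391745.

788970, 10391745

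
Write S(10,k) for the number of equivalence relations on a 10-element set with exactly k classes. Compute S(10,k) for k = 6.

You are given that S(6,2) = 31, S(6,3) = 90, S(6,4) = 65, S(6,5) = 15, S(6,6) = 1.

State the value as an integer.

r7: T_7,3=3×90+31=301; T_7,4=4×65+90=350; T_7,5=5×15+65=140; T_7,6=6×1+15=21
r8: T_8,4=4×350+301=1701; T_8,5=5×140+350=1050; T_8,6=6×21+140=266
r9: T_9,5=5×1050+1701=6951; T_9,6=6×266+1050=2646
r10: T_10,6=6×2646+6951=22827
Read S(10,6) = 22827.

22827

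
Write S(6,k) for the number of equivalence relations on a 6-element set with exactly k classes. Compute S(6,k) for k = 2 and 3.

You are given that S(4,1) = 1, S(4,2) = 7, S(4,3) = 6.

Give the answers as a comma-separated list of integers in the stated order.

@5  (5,1):1·1+0→1, (5,2):7·2+1→15, (5,3):6·3+7→25
@6  (6,2):15·2+1→31, (6,3):25·3+15→90
Read S(6,2) = 31, S(6,3) = 90.

31, 90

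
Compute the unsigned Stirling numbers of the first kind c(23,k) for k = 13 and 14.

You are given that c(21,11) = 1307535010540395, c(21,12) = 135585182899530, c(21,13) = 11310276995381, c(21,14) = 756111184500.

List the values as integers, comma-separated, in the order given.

12363045847086207, 971250460939913

i=22: T(22,12)=1307535010540395+21·135585182899530=4154823851430525 | T(22,13)=135585182899530+21·11310276995381=373100999802531 | T(22,14)=11310276995381+21·756111184500=27188611869881
i=23: T(23,13)=4154823851430525+22·373100999802531=12363045847086207 | T(23,14)=373100999802531+22·27188611869881=971250460939913
Read c(23,13) = 12363045847086207, c(23,14) = 971250460939913.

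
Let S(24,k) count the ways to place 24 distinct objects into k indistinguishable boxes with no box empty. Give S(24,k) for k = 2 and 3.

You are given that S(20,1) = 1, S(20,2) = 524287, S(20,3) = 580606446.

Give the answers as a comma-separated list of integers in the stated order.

8388607, 47063200806

[21] T[21,1]:1*1+0=1 · T[21,2]:2*524287+1=1048575 · T[21,3]:3*580606446+524287=1742343625
[22] T[22,1]:1*1+0=1 · T[22,2]:2*1048575+1=2097151 · T[22,3]:3*1742343625+1048575=5228079450
[23] T[23,1]:1*1+0=1 · T[23,2]:2*2097151+1=4194303 · T[23,3]:3*5228079450+2097151=15686335501
[24] T[24,2]:2*4194303+1=8388607 · T[24,3]:3*15686335501+4194303=47063200806
Read S(24,2) = 8388607, S(24,3) = 47063200806.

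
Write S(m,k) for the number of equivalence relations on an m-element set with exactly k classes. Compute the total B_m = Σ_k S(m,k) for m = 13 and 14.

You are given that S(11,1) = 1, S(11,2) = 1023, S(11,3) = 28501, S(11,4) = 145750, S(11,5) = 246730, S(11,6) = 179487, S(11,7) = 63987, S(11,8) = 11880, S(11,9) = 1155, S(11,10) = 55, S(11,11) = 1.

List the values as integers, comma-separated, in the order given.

r12: T_12,1=1×1+0=1; T_12,2=2×1023+1=2047; T_12,3=3×28501+1023=86526; T_12,4=4×145750+28501=611501; T_12,5=5×246730+145750=1379400; T_12,6=6×179487+246730=1323652; T_12,7=7×63987+179487=627396; T_12,8=8×11880+63987=159027; T_12,9=9×1155+11880=22275; T_12,10=10×55+1155=1705; T_12,11=11×1+55=66; T_12,12=12×0+1=1
r13: T_13,1=1×1+0=1; T_13,2=2×2047+1=4095; T_13,3=3×86526+2047=261625; T_13,4=4×611501+86526=2532530; T_13,5=5×1379400+611501=7508501; T_13,6=6×1323652+1379400=9321312; T_13,7=7×627396+1323652=5715424; T_13,8=8×159027+627396=1899612; T_13,9=9×22275+159027=359502; T_13,10=10×1705+22275=39325; T_13,11=11×66+1705=2431; T_13,12=12×1+66=78; T_13,13=13×0+1=1
r14: T_14,1=1×1+0=1; T_14,2=2×4095+1=8191; T_14,3=3×261625+4095=788970; T_14,4=4×2532530+261625=10391745; T_14,5=5×7508501+2532530=40075035; T_14,6=6×9321312+7508501=63436373; T_14,7=7×5715424+9321312=49329280; T_14,8=8×1899612+5715424=20912320; T_14,9=9×359502+1899612=5135130; T_14,10=10×39325+359502=752752; T_14,11=11×2431+39325=66066; T_14,12=12×78+2431=3367; T_14,13=13×1+78=91; T_14,14=14×0+1=1
B_13 = ΣS(13,k) = 1+4095+261625+2532530+7508501+9321312+5715424+1899612+359502+39325+2431+78+1 = 27644437
B_14 = ΣS(14,k) = 1+8191+788970+10391745+40075035+63436373+49329280+20912320+5135130+752752+66066+3367+91+1 = 190899322

27644437, 190899322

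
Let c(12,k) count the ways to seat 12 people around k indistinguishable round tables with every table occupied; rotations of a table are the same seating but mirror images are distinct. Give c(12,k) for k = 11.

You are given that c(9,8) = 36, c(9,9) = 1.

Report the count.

@10  (10,9):1·9+36→45, (10,10):0·9+1→1
@11  (11,10):1·10+45→55, (11,11):0·10+1→1
@12  (12,11):1·11+55→66
Read c(12,11) = 66.

66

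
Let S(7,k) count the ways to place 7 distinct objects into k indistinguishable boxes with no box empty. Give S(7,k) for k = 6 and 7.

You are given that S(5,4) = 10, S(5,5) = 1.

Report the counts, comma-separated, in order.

row 6: T[6][5]=5·1+10=15  T[6][6]=6·0+1=1
row 7: T[7][6]=6·1+15=21  T[7][7]=7·0+1=1
Read S(7,6) = 21, S(7,7) = 1.

21, 1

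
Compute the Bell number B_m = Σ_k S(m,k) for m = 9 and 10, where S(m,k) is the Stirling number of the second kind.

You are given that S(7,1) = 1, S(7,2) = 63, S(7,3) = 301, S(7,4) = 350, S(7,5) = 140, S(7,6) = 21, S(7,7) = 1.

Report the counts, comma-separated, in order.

21147, 115975

row 8: T[8][1]=1·1+0=1  T[8][2]=2·63+1=127  T[8][3]=3·301+63=966  T[8][4]=4·350+301=1701  T[8][5]=5·140+350=1050  T[8][6]=6·21+140=266  T[8][7]=7·1+21=28  T[8][8]=8·0+1=1
row 9: T[9][1]=1·1+0=1  T[9][2]=2·127+1=255  T[9][3]=3·966+127=3025  T[9][4]=4·1701+966=7770  T[9][5]=5·1050+1701=6951  T[9][6]=6·266+1050=2646  T[9][7]=7·28+266=462  T[9][8]=8·1+28=36  T[9][9]=9·0+1=1
row 10: T[10][1]=1·1+0=1  T[10][2]=2·255+1=511  T[10][3]=3·3025+255=9330  T[10][4]=4·7770+3025=34105  T[10][5]=5·6951+7770=42525  T[10][6]=6·2646+6951=22827  T[10][7]=7·462+2646=5880  T[10][8]=8·36+462=750  T[10][9]=9·1+36=45  T[10][10]=10·0+1=1
B_9 = ΣS(9,k) = 1+255+3025+7770+6951+2646+462+36+1 = 21147
B_10 = ΣS(10,k) = 1+511+9330+34105+42525+22827+5880+750+45+1 = 115975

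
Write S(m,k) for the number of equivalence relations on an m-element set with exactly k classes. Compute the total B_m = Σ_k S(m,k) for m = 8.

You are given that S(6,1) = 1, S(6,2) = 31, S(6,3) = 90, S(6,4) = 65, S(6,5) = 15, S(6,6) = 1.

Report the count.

r7: T_7,1=1×1+0=1; T_7,2=2×31+1=63; T_7,3=3×90+31=301; T_7,4=4×65+90=350; T_7,5=5×15+65=140; T_7,6=6×1+15=21; T_7,7=7×0+1=1
r8: T_8,1=1×1+0=1; T_8,2=2×63+1=127; T_8,3=3×301+63=966; T_8,4=4×350+301=1701; T_8,5=5×140+350=1050; T_8,6=6×21+140=266; T_8,7=7×1+21=28; T_8,8=8×0+1=1
B_8 = ΣS(8,k) = 1+127+966+1701+1050+266+28+1 = 4140

4140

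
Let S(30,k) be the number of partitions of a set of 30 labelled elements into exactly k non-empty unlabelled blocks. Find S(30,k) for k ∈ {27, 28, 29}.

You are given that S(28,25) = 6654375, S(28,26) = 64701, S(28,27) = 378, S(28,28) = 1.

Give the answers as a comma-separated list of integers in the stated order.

[29] T[29,26]:26*64701+6654375=8336601 · T[29,27]:27*378+64701=74907 · T[29,28]:28*1+378=406 · T[29,29]:29*0+1=1
[30] T[30,27]:27*74907+8336601=10359090 · T[30,28]:28*406+74907=86275 · T[30,29]:29*1+406=435
Read S(30,27) = 10359090, S(30,28) = 86275, S(30,29) = 435.

10359090, 86275, 435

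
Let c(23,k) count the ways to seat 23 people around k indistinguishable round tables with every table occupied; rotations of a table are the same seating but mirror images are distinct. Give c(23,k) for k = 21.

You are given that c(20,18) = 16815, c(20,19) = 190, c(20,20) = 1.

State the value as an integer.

30107

r21: T_21,19=20×190+16815=20615; T_21,20=20×1+190=210; T_21,21=20×0+1=1
r22: T_22,20=21×210+20615=25025; T_22,21=21×1+210=231
r23: T_23,21=22×231+25025=30107
Read c(23,21) = 30107.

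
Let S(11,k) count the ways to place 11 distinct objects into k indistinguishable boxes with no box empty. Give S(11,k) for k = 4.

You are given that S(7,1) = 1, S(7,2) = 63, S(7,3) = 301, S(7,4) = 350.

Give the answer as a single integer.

145750

@8  (8,1):1·1+0→1, (8,2):63·2+1→127, (8,3):301·3+63→966, (8,4):350·4+301→1701
@9  (9,2):127·2+1→255, (9,3):966·3+127→3025, (9,4):1701·4+966→7770
@10  (10,3):3025·3+255→9330, (10,4):7770·4+3025→34105
@11  (11,4):34105·4+9330→145750
Read S(11,4) = 145750.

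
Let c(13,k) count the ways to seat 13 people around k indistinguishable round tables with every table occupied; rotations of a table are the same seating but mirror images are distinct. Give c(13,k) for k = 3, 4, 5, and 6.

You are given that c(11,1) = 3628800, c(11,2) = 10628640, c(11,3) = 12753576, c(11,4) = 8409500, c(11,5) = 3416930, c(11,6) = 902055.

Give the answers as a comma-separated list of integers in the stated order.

r12: T_12,2=11×10628640+3628800=120543840; T_12,3=11×12753576+10628640=150917976; T_12,4=11×8409500+12753576=105258076; T_12,5=11×3416930+8409500=45995730; T_12,6=11×902055+3416930=13339535
r13: T_13,3=12×150917976+120543840=1931559552; T_13,4=12×105258076+150917976=1414014888; T_13,5=12×45995730+105258076=657206836; T_13,6=12×13339535+45995730=206070150
Read c(13,3) = 1931559552, c(13,4) = 1414014888, c(13,5) = 657206836, c(13,6) = 206070150.

1931559552, 1414014888, 657206836, 206070150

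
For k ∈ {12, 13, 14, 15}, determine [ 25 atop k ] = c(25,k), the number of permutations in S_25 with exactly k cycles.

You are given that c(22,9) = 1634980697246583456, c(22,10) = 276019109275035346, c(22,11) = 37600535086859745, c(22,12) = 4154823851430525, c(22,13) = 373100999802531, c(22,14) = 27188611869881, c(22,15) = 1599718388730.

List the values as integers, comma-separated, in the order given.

130770928736755873500, 13990945200239106865, 1246200069070215000, 92446911376173550

row 23: T[23][10]=22·276019109275035346+1634980697246583456=7707401101297361068  T[23][11]=22·37600535086859745+276019109275035346=1103230881185949736  T[23][12]=22·4154823851430525+37600535086859745=129006659818331295  T[23][13]=22·373100999802531+4154823851430525=12363045847086207  T[23][14]=22·27188611869881+373100999802531=971250460939913  T[23][15]=22·1599718388730+27188611869881=62382416421941
row 24: T[24][11]=23·1103230881185949736+7707401101297361068=33081711368574204996  T[24][12]=23·129006659818331295+1103230881185949736=4070384057007569521  T[24][13]=23·12363045847086207+129006659818331295=413356714301314056  T[24][14]=23·971250460939913+12363045847086207=34701806448704206  T[24][15]=23·62382416421941+971250460939913=2406046038644556
row 25: T[25][12]=24·4070384057007569521+33081711368574204996=130770928736755873500  T[25][13]=24·413356714301314056+4070384057007569521=13990945200239106865  T[25][14]=24·34701806448704206+413356714301314056=1246200069070215000  T[25][15]=24·2406046038644556+34701806448704206=92446911376173550
Read c(25,12) = 130770928736755873500, c(25,13) = 13990945200239106865, c(25,14) = 1246200069070215000, c(25,15) = 92446911376173550.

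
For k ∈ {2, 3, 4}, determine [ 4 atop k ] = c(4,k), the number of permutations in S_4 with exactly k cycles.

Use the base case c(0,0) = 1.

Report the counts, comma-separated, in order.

[1] T[1,1]:0*0+1=1
[2] T[2,1]:1*1+0=1 · T[2,2]:1*0+1=1
[3] T[3,1]:2*1+0=2 · T[3,2]:2*1+1=3 · T[3,3]:2*0+1=1
[4] T[4,2]:3*3+2=11 · T[4,3]:3*1+3=6 · T[4,4]:3*0+1=1
Read c(4,2) = 11, c(4,3) = 6, c(4,4) = 1.

11, 6, 1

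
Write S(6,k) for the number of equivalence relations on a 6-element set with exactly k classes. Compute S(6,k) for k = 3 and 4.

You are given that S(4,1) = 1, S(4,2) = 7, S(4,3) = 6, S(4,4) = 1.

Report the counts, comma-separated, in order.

row 5: T[5][2]=2·7+1=15  T[5][3]=3·6+7=25  T[5][4]=4·1+6=10
row 6: T[6][3]=3·25+15=90  T[6][4]=4·10+25=65
Read S(6,3) = 90, S(6,4) = 65.

90, 65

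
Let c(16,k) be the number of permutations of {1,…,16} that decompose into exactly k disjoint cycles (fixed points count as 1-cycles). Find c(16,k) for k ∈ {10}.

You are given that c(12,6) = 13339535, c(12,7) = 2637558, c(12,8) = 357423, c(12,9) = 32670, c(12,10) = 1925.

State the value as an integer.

928095740

[13] T[13,7]:12*2637558+13339535=44990231 · T[13,8]:12*357423+2637558=6926634 · T[13,9]:12*32670+357423=749463 · T[13,10]:12*1925+32670=55770
[14] T[14,8]:13*6926634+44990231=135036473 · T[14,9]:13*749463+6926634=16669653 · T[14,10]:13*55770+749463=1474473
[15] T[15,9]:14*16669653+135036473=368411615 · T[15,10]:14*1474473+16669653=37312275
[16] T[16,10]:15*37312275+368411615=928095740
Read c(16,10) = 928095740.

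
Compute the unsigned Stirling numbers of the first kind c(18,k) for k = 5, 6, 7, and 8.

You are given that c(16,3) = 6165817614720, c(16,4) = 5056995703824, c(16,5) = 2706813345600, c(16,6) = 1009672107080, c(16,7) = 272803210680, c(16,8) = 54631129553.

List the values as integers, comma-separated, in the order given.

909299905844112, 369012649234384, 110228466184200, 24871845297936

r17: T_17,4=16×5056995703824+6165817614720=87077748875904; T_17,5=16×2706813345600+5056995703824=48366009233424; T_17,6=16×1009672107080+2706813345600=18861567058880; T_17,7=16×272803210680+1009672107080=5374523477960; T_17,8=16×54631129553+272803210680=1146901283528
r18: T_18,5=17×48366009233424+87077748875904=909299905844112; T_18,6=17×18861567058880+48366009233424=369012649234384; T_18,7=17×5374523477960+18861567058880=110228466184200; T_18,8=17×1146901283528+5374523477960=24871845297936
Read c(18,5) = 909299905844112, c(18,6) = 369012649234384, c(18,7) = 110228466184200, c(18,8) = 24871845297936.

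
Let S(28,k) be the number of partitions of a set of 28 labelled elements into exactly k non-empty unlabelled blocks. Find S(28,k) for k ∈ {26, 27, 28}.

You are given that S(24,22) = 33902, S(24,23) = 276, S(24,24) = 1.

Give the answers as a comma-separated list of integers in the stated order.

row 25: T[25][23]=23·276+33902=40250  T[25][24]=24·1+276=300  T[25][25]=25·0+1=1
row 26: T[26][24]=24·300+40250=47450  T[26][25]=25·1+300=325  T[26][26]=26·0+1=1
row 27: T[27][25]=25·325+47450=55575  T[27][26]=26·1+325=351  T[27][27]=27·0+1=1
row 28: T[28][26]=26·351+55575=64701  T[28][27]=27·1+351=378  T[28][28]=28·0+1=1
Read S(28,26) = 64701, S(28,27) = 378, S(28,28) = 1.

64701, 378, 1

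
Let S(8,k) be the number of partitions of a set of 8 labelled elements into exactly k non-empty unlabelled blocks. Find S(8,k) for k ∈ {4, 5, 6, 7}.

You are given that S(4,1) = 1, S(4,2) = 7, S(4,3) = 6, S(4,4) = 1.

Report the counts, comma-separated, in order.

1701, 1050, 266, 28

@5  (5,1):1·1+0→1, (5,2):7·2+1→15, (5,3):6·3+7→25, (5,4):1·4+6→10, (5,5):0·5+1→1
@6  (6,2):15·2+1→31, (6,3):25·3+15→90, (6,4):10·4+25→65, (6,5):1·5+10→15, (6,6):0·6+1→1
@7  (7,3):90·3+31→301, (7,4):65·4+90→350, (7,5):15·5+65→140, (7,6):1·6+15→21, (7,7):0·7+1→1
@8  (8,4):350·4+301→1701, (8,5):140·5+350→1050, (8,6):21·6+140→266, (8,7):1·7+21→28
Read S(8,4) = 1701, S(8,5) = 1050, S(8,6) = 266, S(8,7) = 28.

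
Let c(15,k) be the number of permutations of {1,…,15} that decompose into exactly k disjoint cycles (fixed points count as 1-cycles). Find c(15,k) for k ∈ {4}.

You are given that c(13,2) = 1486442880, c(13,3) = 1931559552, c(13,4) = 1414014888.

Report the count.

r14: T_14,3=13×1931559552+1486442880=26596717056; T_14,4=13×1414014888+1931559552=20313753096
r15: T_15,4=14×20313753096+26596717056=310989260400
Read c(15,4) = 310989260400.

310989260400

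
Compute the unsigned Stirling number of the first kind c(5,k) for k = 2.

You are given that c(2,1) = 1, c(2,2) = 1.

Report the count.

50

r3: T_3,1=2×1+0=2; T_3,2=2×1+1=3
r4: T_4,1=3×2+0=6; T_4,2=3×3+2=11
r5: T_5,2=4×11+6=50
Read c(5,2) = 50.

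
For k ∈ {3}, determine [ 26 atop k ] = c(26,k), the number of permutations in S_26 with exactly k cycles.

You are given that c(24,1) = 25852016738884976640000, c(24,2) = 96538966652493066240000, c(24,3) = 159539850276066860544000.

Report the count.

i=25: T(25,2)=25852016738884976640000+24·96538966652493066240000=2342787216398718566400000 | T(25,3)=96538966652493066240000+24·159539850276066860544000=3925495373278097719296000
i=26: T(26,3)=2342787216398718566400000+25·3925495373278097719296000=100480171548351161548800000
Read c(26,3) = 100480171548351161548800000.

100480171548351161548800000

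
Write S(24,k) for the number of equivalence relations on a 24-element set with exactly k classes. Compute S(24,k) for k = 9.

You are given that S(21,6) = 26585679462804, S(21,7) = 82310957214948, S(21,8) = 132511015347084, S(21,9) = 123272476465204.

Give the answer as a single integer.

i=22: T(22,7)=26585679462804+7·82310957214948=602762379967440 | T(22,8)=82310957214948+8·132511015347084=1142399079991620 | T(22,9)=132511015347084+9·123272476465204=1241963303533920
i=23: T(23,8)=602762379967440+8·1142399079991620=9741955019900400 | T(23,9)=1142399079991620+9·1241963303533920=12320068811796900
i=24: T(24,9)=9741955019900400+9·12320068811796900=120622574326072500
Read S(24,9) = 120622574326072500.

120622574326072500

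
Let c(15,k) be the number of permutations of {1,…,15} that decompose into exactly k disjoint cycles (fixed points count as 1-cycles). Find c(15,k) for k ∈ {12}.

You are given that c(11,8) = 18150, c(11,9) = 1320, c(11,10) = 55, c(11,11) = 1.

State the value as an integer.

143325

@12  (12,9):1320·11+18150→32670, (12,10):55·11+1320→1925, (12,11):1·11+55→66, (12,12):0·11+1→1
@13  (13,10):1925·12+32670→55770, (13,11):66·12+1925→2717, (13,12):1·12+66→78
@14  (14,11):2717·13+55770→91091, (14,12):78·13+2717→3731
@15  (15,12):3731·14+91091→143325
Read c(15,12) = 143325.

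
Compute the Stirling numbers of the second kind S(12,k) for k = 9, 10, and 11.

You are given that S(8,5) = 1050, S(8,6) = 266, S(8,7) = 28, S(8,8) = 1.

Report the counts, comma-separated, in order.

@9  (9,6):266·6+1050→2646, (9,7):28·7+266→462, (9,8):1·8+28→36, (9,9):0·9+1→1
@10  (10,7):462·7+2646→5880, (10,8):36·8+462→750, (10,9):1·9+36→45, (10,10):0·10+1→1
@11  (11,8):750·8+5880→11880, (11,9):45·9+750→1155, (11,10):1·10+45→55, (11,11):0·11+1→1
@12  (12,9):1155·9+11880→22275, (12,10):55·10+1155→1705, (12,11):1·11+55→66
Read S(12,9) = 22275, S(12,10) = 1705, S(12,11) = 66.

22275, 1705, 66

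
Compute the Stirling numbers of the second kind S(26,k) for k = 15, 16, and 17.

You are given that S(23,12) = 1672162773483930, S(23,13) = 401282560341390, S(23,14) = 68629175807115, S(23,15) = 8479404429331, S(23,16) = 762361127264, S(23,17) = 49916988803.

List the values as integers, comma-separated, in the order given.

90449030191104000, 12725877242482560, 1343731795378830

[24] T[24,13]:13*401282560341390+1672162773483930=6888836057922000 · T[24,14]:14*68629175807115+401282560341390=1362091021641000 · T[24,15]:15*8479404429331+68629175807115=195820242247080 · T[24,16]:16*762361127264+8479404429331=20677182465555 · T[24,17]:17*49916988803+762361127264=1610949936915
[25] T[25,14]:14*1362091021641000+6888836057922000=25958110360896000 · T[25,15]:15*195820242247080+1362091021641000=4299394655347200 · T[25,16]:16*20677182465555+195820242247080=526655161695960 · T[25,17]:17*1610949936915+20677182465555=48063331393110
[26] T[26,15]:15*4299394655347200+25958110360896000=90449030191104000 · T[26,16]:16*526655161695960+4299394655347200=12725877242482560 · T[26,17]:17*48063331393110+526655161695960=1343731795378830
Read S(26,15) = 90449030191104000, S(26,16) = 12725877242482560, S(26,17) = 1343731795378830.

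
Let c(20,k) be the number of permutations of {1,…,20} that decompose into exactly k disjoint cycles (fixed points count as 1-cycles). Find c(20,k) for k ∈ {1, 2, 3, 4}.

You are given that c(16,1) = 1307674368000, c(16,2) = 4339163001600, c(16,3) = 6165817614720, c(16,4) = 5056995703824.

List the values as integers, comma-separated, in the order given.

[17] T[17,1]:16*1307674368000+0=20922789888000 · T[17,2]:16*4339163001600+1307674368000=70734282393600 · T[17,3]:16*6165817614720+4339163001600=102992244837120 · T[17,4]:16*5056995703824+6165817614720=87077748875904
[18] T[18,1]:17*20922789888000+0=355687428096000 · T[18,2]:17*70734282393600+20922789888000=1223405590579200 · T[18,3]:17*102992244837120+70734282393600=1821602444624640 · T[18,4]:17*87077748875904+102992244837120=1583313975727488
[19] T[19,1]:18*355687428096000+0=6402373705728000 · T[19,2]:18*1223405590579200+355687428096000=22376988058521600 · T[19,3]:18*1821602444624640+1223405590579200=34012249593822720 · T[19,4]:18*1583313975727488+1821602444624640=30321254007719424
[20] T[20,1]:19*6402373705728000+0=121645100408832000 · T[20,2]:19*22376988058521600+6402373705728000=431565146817638400 · T[20,3]:19*34012249593822720+22376988058521600=668609730341153280 · T[20,4]:19*30321254007719424+34012249593822720=610116075740491776
Read c(20,1) = 121645100408832000, c(20,2) = 431565146817638400, c(20,3) = 668609730341153280, c(20,4) = 610116075740491776.

121645100408832000, 431565146817638400, 668609730341153280, 610116075740491776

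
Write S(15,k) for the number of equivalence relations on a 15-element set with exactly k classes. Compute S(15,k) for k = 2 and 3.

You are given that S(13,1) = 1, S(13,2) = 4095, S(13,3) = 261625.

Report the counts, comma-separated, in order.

16383, 2375101

row 14: T[14][1]=1·1+0=1  T[14][2]=2·4095+1=8191  T[14][3]=3·261625+4095=788970
row 15: T[15][2]=2·8191+1=16383  T[15][3]=3·788970+8191=2375101
Read S(15,2) = 16383, S(15,3) = 2375101.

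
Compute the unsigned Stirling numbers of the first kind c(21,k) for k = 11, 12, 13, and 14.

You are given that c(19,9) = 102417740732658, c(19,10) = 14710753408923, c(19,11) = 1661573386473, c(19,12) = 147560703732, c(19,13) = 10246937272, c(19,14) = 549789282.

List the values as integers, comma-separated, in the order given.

1307535010540395, 135585182899530, 11310276995381, 756111184500

[20] T[20,10]:19*14710753408923+102417740732658=381922055502195 · T[20,11]:19*1661573386473+14710753408923=46280647751910 · T[20,12]:19*147560703732+1661573386473=4465226757381 · T[20,13]:19*10246937272+147560703732=342252511900 · T[20,14]:19*549789282+10246937272=20692933630
[21] T[21,11]:20*46280647751910+381922055502195=1307535010540395 · T[21,12]:20*4465226757381+46280647751910=135585182899530 · T[21,13]:20*342252511900+4465226757381=11310276995381 · T[21,14]:20*20692933630+342252511900=756111184500
Read c(21,11) = 1307535010540395, c(21,12) = 135585182899530, c(21,13) = 11310276995381, c(21,14) = 756111184500.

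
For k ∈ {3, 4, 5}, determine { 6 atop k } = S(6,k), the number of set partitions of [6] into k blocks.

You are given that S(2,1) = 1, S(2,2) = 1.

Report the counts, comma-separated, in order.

90, 65, 15

row 3: T[3][1]=1·1+0=1  T[3][2]=2·1+1=3  T[3][3]=3·0+1=1
row 4: T[4][1]=1·1+0=1  T[4][2]=2·3+1=7  T[4][3]=3·1+3=6  T[4][4]=4·0+1=1
row 5: T[5][2]=2·7+1=15  T[5][3]=3·6+7=25  T[5][4]=4·1+6=10  T[5][5]=5·0+1=1
row 6: T[6][3]=3·25+15=90  T[6][4]=4·10+25=65  T[6][5]=5·1+10=15
Read S(6,3) = 90, S(6,4) = 65, S(6,5) = 15.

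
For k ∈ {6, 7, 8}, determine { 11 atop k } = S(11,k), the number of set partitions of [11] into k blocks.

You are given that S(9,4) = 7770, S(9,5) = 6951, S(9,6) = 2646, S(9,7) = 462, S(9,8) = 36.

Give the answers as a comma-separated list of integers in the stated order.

179487, 63987, 11880

[10] T[10,5]:5*6951+7770=42525 · T[10,6]:6*2646+6951=22827 · T[10,7]:7*462+2646=5880 · T[10,8]:8*36+462=750
[11] T[11,6]:6*22827+42525=179487 · T[11,7]:7*5880+22827=63987 · T[11,8]:8*750+5880=11880
Read S(11,6) = 179487, S(11,7) = 63987, S(11,8) = 11880.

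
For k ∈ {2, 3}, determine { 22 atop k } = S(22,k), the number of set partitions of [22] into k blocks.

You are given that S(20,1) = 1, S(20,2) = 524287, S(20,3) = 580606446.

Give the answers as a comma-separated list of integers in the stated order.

2097151, 5228079450

row 21: T[21][1]=1·1+0=1  T[21][2]=2·524287+1=1048575  T[21][3]=3·580606446+524287=1742343625
row 22: T[22][2]=2·1048575+1=2097151  T[22][3]=3·1742343625+1048575=5228079450
Read S(22,2) = 2097151, S(22,3) = 5228079450.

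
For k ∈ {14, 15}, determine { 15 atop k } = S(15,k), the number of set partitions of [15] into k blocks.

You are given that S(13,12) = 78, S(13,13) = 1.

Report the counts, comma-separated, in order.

105, 1

[14] T[14,13]:13*1+78=91 · T[14,14]:14*0+1=1
[15] T[15,14]:14*1+91=105 · T[15,15]:15*0+1=1
Read S(15,14) = 105, S(15,15) = 1.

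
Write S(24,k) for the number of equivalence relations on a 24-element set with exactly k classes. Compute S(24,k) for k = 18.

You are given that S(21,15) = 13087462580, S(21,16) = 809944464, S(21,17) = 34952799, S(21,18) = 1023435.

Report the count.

92484925445

r22: T_22,16=16×809944464+13087462580=26046574004; T_22,17=17×34952799+809944464=1404142047; T_22,18=18×1023435+34952799=53374629
r23: T_23,17=17×1404142047+26046574004=49916988803; T_23,18=18×53374629+1404142047=2364885369
r24: T_24,18=18×2364885369+49916988803=92484925445
Read S(24,18) = 92484925445.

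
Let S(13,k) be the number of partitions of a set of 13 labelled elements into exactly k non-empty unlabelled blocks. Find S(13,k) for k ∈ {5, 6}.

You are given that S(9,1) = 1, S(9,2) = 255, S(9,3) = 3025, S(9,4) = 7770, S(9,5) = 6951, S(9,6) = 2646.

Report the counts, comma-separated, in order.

7508501, 9321312

i=10: T(10,2)=1+2·255=511 | T(10,3)=255+3·3025=9330 | T(10,4)=3025+4·7770=34105 | T(10,5)=7770+5·6951=42525 | T(10,6)=6951+6·2646=22827
i=11: T(11,3)=511+3·9330=28501 | T(11,4)=9330+4·34105=145750 | T(11,5)=34105+5·42525=246730 | T(11,6)=42525+6·22827=179487
i=12: T(12,4)=28501+4·145750=611501 | T(12,5)=145750+5·246730=1379400 | T(12,6)=246730+6·179487=1323652
i=13: T(13,5)=611501+5·1379400=7508501 | T(13,6)=1379400+6·1323652=9321312
Read S(13,5) = 7508501, S(13,6) = 9321312.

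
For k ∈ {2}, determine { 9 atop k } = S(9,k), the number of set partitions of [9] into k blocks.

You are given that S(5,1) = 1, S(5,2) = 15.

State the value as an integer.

255

row 6: T[6][1]=1·1+0=1  T[6][2]=2·15+1=31
row 7: T[7][1]=1·1+0=1  T[7][2]=2·31+1=63
row 8: T[8][1]=1·1+0=1  T[8][2]=2·63+1=127
row 9: T[9][2]=2·127+1=255
Read S(9,2) = 255.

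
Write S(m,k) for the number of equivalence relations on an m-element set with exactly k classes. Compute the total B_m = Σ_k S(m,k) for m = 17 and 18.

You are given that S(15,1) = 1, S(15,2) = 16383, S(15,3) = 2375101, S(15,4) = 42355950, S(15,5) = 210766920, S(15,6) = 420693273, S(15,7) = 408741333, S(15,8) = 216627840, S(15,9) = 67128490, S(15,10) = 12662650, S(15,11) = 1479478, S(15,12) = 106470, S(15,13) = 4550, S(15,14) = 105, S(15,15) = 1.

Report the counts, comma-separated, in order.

82864869804, 682076806159

[16] T[16,1]:1*1+0=1 · T[16,2]:2*16383+1=32767 · T[16,3]:3*2375101+16383=7141686 · T[16,4]:4*42355950+2375101=171798901 · T[16,5]:5*210766920+42355950=1096190550 · T[16,6]:6*420693273+210766920=2734926558 · T[16,7]:7*408741333+420693273=3281882604 · T[16,8]:8*216627840+408741333=2141764053 · T[16,9]:9*67128490+216627840=820784250 · T[16,10]:10*12662650+67128490=193754990 · T[16,11]:11*1479478+12662650=28936908 · T[16,12]:12*106470+1479478=2757118 · T[16,13]:13*4550+106470=165620 · T[16,14]:14*105+4550=6020 · T[16,15]:15*1+105=120 · T[16,16]:16*0+1=1
[17] T[17,1]:1*1+0=1 · T[17,2]:2*32767+1=65535 · T[17,3]:3*7141686+32767=21457825 · T[17,4]:4*171798901+7141686=694337290 · T[17,5]:5*1096190550+171798901=5652751651 · T[17,6]:6*2734926558+1096190550=17505749898 · T[17,7]:7*3281882604+2734926558=25708104786 · T[17,8]:8*2141764053+3281882604=20415995028 · T[17,9]:9*820784250+2141764053=9528822303 · T[17,10]:10*193754990+820784250=2758334150 · T[17,11]:11*28936908+193754990=512060978 · T[17,12]:12*2757118+28936908=62022324 · T[17,13]:13*165620+2757118=4910178 · T[17,14]:14*6020+165620=249900 · T[17,15]:15*120+6020=7820 · T[17,16]:16*1+120=136 · T[17,17]:17*0+1=1
[18] T[18,1]:1*1+0=1 · T[18,2]:2*65535+1=131071 · T[18,3]:3*21457825+65535=64439010 · T[18,4]:4*694337290+21457825=2798806985 · T[18,5]:5*5652751651+694337290=28958095545 · T[18,6]:6*17505749898+5652751651=110687251039 · T[18,7]:7*25708104786+17505749898=197462483400 · T[18,8]:8*20415995028+25708104786=189036065010 · T[18,9]:9*9528822303+20415995028=106175395755 · T[18,10]:10*2758334150+9528822303=37112163803 · T[18,11]:11*512060978+2758334150=8391004908 · T[18,12]:12*62022324+512060978=1256328866 · T[18,13]:13*4910178+62022324=125854638 · T[18,14]:14*249900+4910178=8408778 · T[18,15]:15*7820+249900=367200 · T[18,16]:16*136+7820=9996 · T[18,17]:17*1+136=153 · T[18,18]:18*0+1=1
B_17 = ΣS(17,k) = 1+65535+21457825+694337290+5652751651+17505749898+25708104786+20415995028+9528822303+2758334150+512060978+62022324+4910178+249900+7820+136+1 = 82864869804
B_18 = ΣS(18,k) = 1+131071+64439010+2798806985+28958095545+110687251039+197462483400+189036065010+106175395755+37112163803+8391004908+1256328866+125854638+8408778+367200+9996+153+1 = 682076806159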